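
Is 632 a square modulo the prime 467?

(632/467)
  = (165/467)    [632 ≡ 165 mod 467]
  = (467/165)    [QR: 165 ≡ 1 mod 4, sign kept]
  = (137/165)    [467 ≡ 137 mod 165]
  = (165/137)    [QR: 137 ≡ 1 mod 4, sign kept]
  = (28/137)    [165 ≡ 28 mod 137]
  = (7/137)    [137 ≡ 1 mod 8 ⇒ (2/137)^2 = +1]
  = (137/7)    [QR: 137 ≡ 1 mod 4, sign kept]
  = (4/7)    [137 ≡ 4 mod 7]
  = (1/7)    [7 ≡ 7 mod 8 ⇒ (2/7)^2 = +1]
  = 1    [(1/7) = 1]
The Legendre symbol is 1, so x^2 ≡ 632 (mod 467) has solution.

yes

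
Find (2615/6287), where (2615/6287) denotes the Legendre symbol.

1

(2615/6287)
  = -(6287/2615)    [QR: both ≡ 3 mod 4, sign flips]
  = -(1057/2615)    [6287 ≡ 1057 mod 2615]
  = -(2615/1057)    [QR: 1057 ≡ 1 mod 4, sign kept]
  = -(501/1057)    [2615 ≡ 501 mod 1057]
  = -(1057/501)    [QR: 501 ≡ 1 mod 4, sign kept]
  = -(55/501)    [1057 ≡ 55 mod 501]
  = -(501/55)    [QR: 501 ≡ 1 mod 4, sign kept]
  = -(6/55)    [501 ≡ 6 mod 55]
  = -(3/55)    [55 ≡ 7 mod 8 ⇒ (2/55) = +1]
  = (55/3)    [QR: both ≡ 3 mod 4, sign flips]
  = (1/3)    [55 ≡ 1 mod 3]
  = 1    [(1/3) = 1]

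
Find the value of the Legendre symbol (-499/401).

1

(-499/401)
  = (303/401)    [-499 ≡ 303 mod 401]
  = (401/303)    [QR: 401 ≡ 1 mod 4, sign kept]
  = (98/303)    [401 ≡ 98 mod 303]
  = (49/303)    [303 ≡ 7 mod 8 ⇒ (2/303) = +1]
  = (303/49)    [QR: 49 ≡ 1 mod 4, sign kept]
  = (9/49)    [303 ≡ 9 mod 49]
  = (49/9)    [QR: 9 ≡ 1 mod 4, sign kept]
  = (4/9)    [49 ≡ 4 mod 9]
  = (1/9)    [9 ≡ 1 mod 8 ⇒ (2/9)^2 = +1]
  = 1    [(1/9) = 1]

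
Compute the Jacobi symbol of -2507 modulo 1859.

Reduce the numerator: -2507 ≡ 1211 (mod 1859), so (-2507/1859) = (1211/1859).
Both 1211 ≡ 3 and 1859 ≡ 3 (mod 4), so reciprocity gives (1211/1859) = -(1859/1211). Reduce: 1859 ≡ 648 (mod 1211). Now have -(648/1211).
Factor out 2: 648 = 2^3·81. Since 1211 ≡ 3 (mod 8), (2/1211) = -1, and (2/1211)^3 = -1. Now have (81/1211).
81 ≡ 1 (mod 4), so quadratic reciprocity gives (81/1211) = (1211/81). Reduce: 1211 ≡ 77 (mod 81). Now have (77/81).
77 ≡ 1 (mod 4), so quadratic reciprocity gives (77/81) = (81/77). Reduce: 81 ≡ 4 (mod 77). Now have (4/77).
Factor out 2: 4 = 2^2. Since 77 ≡ 5 (mod 8), (2/77) = -1, and (2/77)^2 = +1. Now have (1/77).
(1/77) = 1. Collecting the sign factors: 1.

1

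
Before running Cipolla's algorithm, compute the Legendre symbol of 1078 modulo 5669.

-1

(1078/5669)
  = -(539/5669)    [5669 ≡ 5 mod 8 ⇒ (2/5669) = -1]
  = -(5669/539)    [QR: 5669 ≡ 1 mod 4, sign kept]
  = -(279/539)    [5669 ≡ 279 mod 539]
  = (539/279)    [QR: both ≡ 3 mod 4, sign flips]
  = (260/279)    [539 ≡ 260 mod 279]
  = (65/279)    [279 ≡ 7 mod 8 ⇒ (2/279)^2 = +1]
  = (279/65)    [QR: 65 ≡ 1 mod 4, sign kept]
  = (19/65)    [279 ≡ 19 mod 65]
  = (65/19)    [QR: 65 ≡ 1 mod 4, sign kept]
  = (8/19)    [65 ≡ 8 mod 19]
  = -(1/19)    [19 ≡ 3 mod 8 ⇒ (2/19)^3 = -1]
  = -1    [(1/19) = 1]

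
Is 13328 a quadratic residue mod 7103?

no

(13328/7103)
  = (6225/7103)    [13328 ≡ 6225 mod 7103]
  = (7103/6225)    [QR: 6225 ≡ 1 mod 4, sign kept]
  = (878/6225)    [7103 ≡ 878 mod 6225]
  = (439/6225)    [6225 ≡ 1 mod 8 ⇒ (2/6225) = +1]
  = (6225/439)    [QR: 6225 ≡ 1 mod 4, sign kept]
  = (79/439)    [6225 ≡ 79 mod 439]
  = -(439/79)    [QR: both ≡ 3 mod 4, sign flips]
  = -(44/79)    [439 ≡ 44 mod 79]
  = -(11/79)    [79 ≡ 7 mod 8 ⇒ (2/79)^2 = +1]
  = (79/11)    [QR: both ≡ 3 mod 4, sign flips]
  = (2/11)    [79 ≡ 2 mod 11]
  = -(1/11)    [11 ≡ 3 mod 8 ⇒ (2/11) = -1]
  = -1    [(1/11) = 1]
The Legendre symbol is -1, so x^2 ≡ 13328 (mod 7103) has no solution.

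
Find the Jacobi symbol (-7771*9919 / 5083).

By multiplicativity, (-7771·9919 / 5083) = (-7771 / 5083)·(9919 / 5083).
First factor (-7771 / 5083):
Reduce the numerator: -7771 ≡ 2395 (mod 5083), so (-7771 / 5083) = (2395 / 5083).
Both 2395 ≡ 3 and 5083 ≡ 3 (mod 4), so reciprocity gives (2395 / 5083) = -(5083 / 2395). Reduce: 5083 ≡ 293 (mod 2395). Now have -(293 / 2395).
293 ≡ 1 (mod 4), so quadratic reciprocity gives (293 / 2395) = (2395 / 293). Reduce: 2395 ≡ 51 (mod 293). Now have -(51 / 293).
293 ≡ 1 (mod 4), so quadratic reciprocity gives (51 / 293) = (293 / 51). Reduce: 293 ≡ 38 (mod 51). Now have -(38 / 51).
Factor out 2: 38 = 2·19. Since 51 ≡ 3 (mod 8), (2 / 51) = -1. Now have (19 / 51).
Both 19 ≡ 3 and 51 ≡ 3 (mod 4), so reciprocity gives (19 / 51) = -(51 / 19). Reduce: 51 ≡ 13 (mod 19). Now have -(13 / 19).
13 ≡ 1 (mod 4), so quadratic reciprocity gives (13 / 19) = (19 / 13). Reduce: 19 ≡ 6 (mod 13). Now have -(6 / 13).
Factor out 2: 6 = 2·3. Since 13 ≡ 5 (mod 8), (2 / 13) = -1. Now have (3 / 13).
13 ≡ 1 (mod 4), so quadratic reciprocity gives (3 / 13) = (13 / 3). Reduce: 13 ≡ 1 (mod 3). Now have (1 / 3).
(1 / 3) = 1. Collecting the sign factors: 1.
Second factor (9919 / 5083):
Reduce the numerator: 9919 ≡ 4836 (mod 5083), so (9919 / 5083) = (4836 / 5083).
Factor out 2: 4836 = 2^2·1209. Since 5083 ≡ 3 (mod 8), (2 / 5083) = -1, and (2 / 5083)^2 = +1. Now have (1209 / 5083).
1209 ≡ 1 (mod 4), so quadratic reciprocity gives (1209 / 5083) = (5083 / 1209). Reduce: 5083 ≡ 247 (mod 1209). Now have (247 / 1209).
1209 ≡ 1 (mod 4), so quadratic reciprocity gives (247 / 1209) = (1209 / 247). Reduce: 1209 ≡ 221 (mod 247). Now have (221 / 247).
221 ≡ 1 (mod 4), so quadratic reciprocity gives (221 / 247) = (247 / 221). Reduce: 247 ≡ 26 (mod 221). Now have (26 / 221).
Factor out 2: 26 = 2·13. Since 221 ≡ 5 (mod 8), (2 / 221) = -1. Now have -(13 / 221).
13 ≡ 1 (mod 4), so quadratic reciprocity gives (13 / 221) = (221 / 13). Reduce: 221 ≡ 0 (mod 13). Now have -(0 / 13).
The numerator is now 0 with denominator 13 > 1: the symbol is 0.
Product: (1)·(0) = 0.

0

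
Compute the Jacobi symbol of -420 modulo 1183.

Reduce the numerator: -420 ≡ 763 (mod 1183), so (-420|1183) = (763|1183).
Both 763 ≡ 3 and 1183 ≡ 3 (mod 4), so reciprocity gives (763|1183) = -(1183|763). Reduce: 1183 ≡ 420 (mod 763). Now have -(420|763).
Factor out 2: 420 = 2^2·105. Since 763 ≡ 3 (mod 8), (2|763) = -1, and (2|763)^2 = +1. Now have -(105|763).
105 ≡ 1 (mod 4), so quadratic reciprocity gives (105|763) = (763|105). Reduce: 763 ≡ 28 (mod 105). Now have -(28|105).
Factor out 2: 28 = 2^2·7. Since 105 ≡ 1 (mod 8), (2|105) = +1, and (2|105)^2 = +1. Now have -(7|105).
105 ≡ 1 (mod 4), so quadratic reciprocity gives (7|105) = (105|7). Reduce: 105 ≡ 0 (mod 7). Now have -(0|7).
The numerator is now 0 with denominator 7 > 1: the symbol is 0.

0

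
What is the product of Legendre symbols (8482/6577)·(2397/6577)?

1

By multiplicativity, (8482·2397/6577) = (8482/6577)·(2397/6577).
First factor (8482/6577):
Reduce the numerator: 8482 ≡ 1905 (mod 6577), so (8482/6577) = (1905/6577).
1905 ≡ 1 (mod 4), so quadratic reciprocity gives (1905/6577) = (6577/1905). Reduce: 6577 ≡ 862 (mod 1905). Now have (862/1905).
Factor out 2: 862 = 2·431. Since 1905 ≡ 1 (mod 8), (2/1905) = +1. Now have (431/1905).
1905 ≡ 1 (mod 4), so quadratic reciprocity gives (431/1905) = (1905/431). Reduce: 1905 ≡ 181 (mod 431). Now have (181/431).
181 ≡ 1 (mod 4), so quadratic reciprocity gives (181/431) = (431/181). Reduce: 431 ≡ 69 (mod 181). Now have (69/181).
69 ≡ 1 (mod 4), so quadratic reciprocity gives (69/181) = (181/69). Reduce: 181 ≡ 43 (mod 69). Now have (43/69).
69 ≡ 1 (mod 4), so quadratic reciprocity gives (43/69) = (69/43). Reduce: 69 ≡ 26 (mod 43). Now have (26/43).
Factor out 2: 26 = 2·13. Since 43 ≡ 3 (mod 8), (2/43) = -1. Now have -(13/43).
13 ≡ 1 (mod 4), so quadratic reciprocity gives (13/43) = (43/13). Reduce: 43 ≡ 4 (mod 13). Now have -(4/13).
Factor out 2: 4 = 2^2. Since 13 ≡ 5 (mod 8), (2/13) = -1, and (2/13)^2 = +1. Now have -(1/13).
(1/13) = 1. Collecting the sign factors: -1.
Second factor (2397/6577):
2397 ≡ 1 (mod 4), so quadratic reciprocity gives (2397/6577) = (6577/2397). Reduce: 6577 ≡ 1783 (mod 2397). Now have (1783/2397).
2397 ≡ 1 (mod 4), so quadratic reciprocity gives (1783/2397) = (2397/1783). Reduce: 2397 ≡ 614 (mod 1783). Now have (614/1783).
Factor out 2: 614 = 2·307. Since 1783 ≡ 7 (mod 8), (2/1783) = +1. Now have (307/1783).
Both 307 ≡ 3 and 1783 ≡ 3 (mod 4), so reciprocity gives (307/1783) = -(1783/307). Reduce: 1783 ≡ 248 (mod 307). Now have -(248/307).
Factor out 2: 248 = 2^3·31. Since 307 ≡ 3 (mod 8), (2/307) = -1, and (2/307)^3 = -1. Now have (31/307).
Both 31 ≡ 3 and 307 ≡ 3 (mod 4), so reciprocity gives (31/307) = -(307/31). Reduce: 307 ≡ 28 (mod 31). Now have -(28/31).
Factor out 2: 28 = 2^2·7. Since 31 ≡ 7 (mod 8), (2/31) = +1, and (2/31)^2 = +1. Now have -(7/31).
Both 7 ≡ 3 and 31 ≡ 3 (mod 4), so reciprocity gives (7/31) = -(31/7). Reduce: 31 ≡ 3 (mod 7). Now have (3/7).
Both 3 ≡ 3 and 7 ≡ 3 (mod 4), so reciprocity gives (3/7) = -(7/3). Reduce: 7 ≡ 1 (mod 3). Now have -(1/3).
(1/3) = 1. Collecting the sign factors: -1.
Product: (-1)·(-1) = 1.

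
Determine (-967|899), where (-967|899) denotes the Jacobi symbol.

Pull out -1: (-967|899) = (-1|899)·(967|899). Since 899 ≡ 3 (mod 4), (-1|899) = -1. Now have -(967|899).
Reduce the numerator: 967 ≡ 68 (mod 899), so (967|899) = (68|899).
Factor out 2: 68 = 2^2·17. Since 899 ≡ 3 (mod 8), (2|899) = -1, and (2|899)^2 = +1. Now have -(17|899).
17 ≡ 1 (mod 4), so quadratic reciprocity gives (17|899) = (899|17). Reduce: 899 ≡ 15 (mod 17). Now have -(15|17).
17 ≡ 1 (mod 4), so quadratic reciprocity gives (15|17) = (17|15). Reduce: 17 ≡ 2 (mod 15). Now have -(2|15).
Factor out 2: 2 = 2. Since 15 ≡ 7 (mod 8), (2|15) = +1. Now have -(1|15).
(1|15) = 1. Collecting the sign factors: -1.

-1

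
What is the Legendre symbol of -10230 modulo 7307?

(-10230|7307)
  = -(10230|7307)    [7307 ≡ 3 mod 4 ⇒ (-1|7307) = -1]
  = -(2923|7307)    [10230 ≡ 2923 mod 7307]
  = (7307|2923)    [QR: both ≡ 3 mod 4, sign flips]
  = (1461|2923)    [7307 ≡ 1461 mod 2923]
  = (2923|1461)    [QR: 1461 ≡ 1 mod 4, sign kept]
  = (1|1461)    [2923 ≡ 1 mod 1461]
  = 1    [(1|1461) = 1]

1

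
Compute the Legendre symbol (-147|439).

1

(-147|439)
  = -(147|439)    [439 ≡ 3 mod 4 ⇒ (-1|439) = -1]
  = (439|147)    [QR: both ≡ 3 mod 4, sign flips]
  = (145|147)    [439 ≡ 145 mod 147]
  = (147|145)    [QR: 145 ≡ 1 mod 4, sign kept]
  = (2|145)    [147 ≡ 2 mod 145]
  = (1|145)    [145 ≡ 1 mod 8 ⇒ (2|145) = +1]
  = 1    [(1|145) = 1]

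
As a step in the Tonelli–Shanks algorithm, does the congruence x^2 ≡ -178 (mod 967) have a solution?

Reduce the numerator: -178 ≡ 789 (mod 967), so (-178|967) = (789|967).
789 ≡ 1 (mod 4), so quadratic reciprocity gives (789|967) = (967|789). Reduce: 967 ≡ 178 (mod 789). Now have (178|789).
Factor out 2: 178 = 2·89. Since 789 ≡ 5 (mod 8), (2|789) = -1. Now have -(89|789).
89 ≡ 1 (mod 4), so quadratic reciprocity gives (89|789) = (789|89). Reduce: 789 ≡ 77 (mod 89). Now have -(77|89).
77 ≡ 1 (mod 4), so quadratic reciprocity gives (77|89) = (89|77). Reduce: 89 ≡ 12 (mod 77). Now have -(12|77).
Factor out 2: 12 = 2^2·3. Since 77 ≡ 5 (mod 8), (2|77) = -1, and (2|77)^2 = +1. Now have -(3|77).
77 ≡ 1 (mod 4), so quadratic reciprocity gives (3|77) = (77|3). Reduce: 77 ≡ 2 (mod 3). Now have -(2|3).
Factor out 2: 2 = 2. Since 3 ≡ 3 (mod 8), (2|3) = -1. Now have (1|3).
(1|3) = 1. Collecting the sign factors: 1.
The Legendre symbol is 1, so x^2 ≡ -178 (mod 967) has solution.

yes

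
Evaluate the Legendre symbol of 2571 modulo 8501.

(2571 / 8501)
  = (8501 / 2571)    [QR: 8501 ≡ 1 mod 4, sign kept]
  = (788 / 2571)    [8501 ≡ 788 mod 2571]
  = (197 / 2571)    [2571 ≡ 3 mod 8 ⇒ (2 / 2571)^2 = +1]
  = (2571 / 197)    [QR: 197 ≡ 1 mod 4, sign kept]
  = (10 / 197)    [2571 ≡ 10 mod 197]
  = -(5 / 197)    [197 ≡ 5 mod 8 ⇒ (2 / 197) = -1]
  = -(197 / 5)    [QR: 5 ≡ 1 mod 4, sign kept]
  = -(2 / 5)    [197 ≡ 2 mod 5]
  = (1 / 5)    [5 ≡ 5 mod 8 ⇒ (2 / 5) = -1]
  = 1    [(1 / 5) = 1]

1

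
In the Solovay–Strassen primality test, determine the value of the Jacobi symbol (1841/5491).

1

1841 ≡ 1 (mod 4), so quadratic reciprocity gives (1841/5491) = (5491/1841). Reduce: 5491 ≡ 1809 (mod 1841). Now have (1809/1841).
1809 ≡ 1 (mod 4), so quadratic reciprocity gives (1809/1841) = (1841/1809). Reduce: 1841 ≡ 32 (mod 1809). Now have (32/1809).
Factor out 2: 32 = 2^5. Since 1809 ≡ 1 (mod 8), (2/1809) = +1, and (2/1809)^5 = +1. Now have (1/1809).
(1/1809) = 1. Collecting the sign factors: 1.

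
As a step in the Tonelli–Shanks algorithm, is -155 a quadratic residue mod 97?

no

(-155/97)
  = (155/97)    [97 ≡ 1 mod 4 ⇒ (-1/97) = +1]
  = (58/97)    [155 ≡ 58 mod 97]
  = (29/97)    [97 ≡ 1 mod 8 ⇒ (2/97) = +1]
  = (97/29)    [QR: 29 ≡ 1 mod 4, sign kept]
  = (10/29)    [97 ≡ 10 mod 29]
  = -(5/29)    [29 ≡ 5 mod 8 ⇒ (2/29) = -1]
  = -(29/5)    [QR: 5 ≡ 1 mod 4, sign kept]
  = -(4/5)    [29 ≡ 4 mod 5]
  = -(1/5)    [5 ≡ 5 mod 8 ⇒ (2/5)^2 = +1]
  = -1    [(1/5) = 1]
(-155/97) = -1, and 97 is prime, so -155 is not a quadratic residue mod 97.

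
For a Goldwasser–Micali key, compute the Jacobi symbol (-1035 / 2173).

(-1035 / 2173)
  = (1138 / 2173)    [-1035 ≡ 1138 mod 2173]
  = -(569 / 2173)    [2173 ≡ 5 mod 8 ⇒ (2 / 2173) = -1]
  = -(2173 / 569)    [QR: 569 ≡ 1 mod 4, sign kept]
  = -(466 / 569)    [2173 ≡ 466 mod 569]
  = -(233 / 569)    [569 ≡ 1 mod 8 ⇒ (2 / 569) = +1]
  = -(569 / 233)    [QR: 233 ≡ 1 mod 4, sign kept]
  = -(103 / 233)    [569 ≡ 103 mod 233]
  = -(233 / 103)    [QR: 233 ≡ 1 mod 4, sign kept]
  = -(27 / 103)    [233 ≡ 27 mod 103]
  = (103 / 27)    [QR: both ≡ 3 mod 4, sign flips]
  = (22 / 27)    [103 ≡ 22 mod 27]
  = -(11 / 27)    [27 ≡ 3 mod 8 ⇒ (2 / 27) = -1]
  = (27 / 11)    [QR: both ≡ 3 mod 4, sign flips]
  = (5 / 11)    [27 ≡ 5 mod 11]
  = (11 / 5)    [QR: 5 ≡ 1 mod 4, sign kept]
  = (1 / 5)    [11 ≡ 1 mod 5]
  = 1    [(1 / 5) = 1]

1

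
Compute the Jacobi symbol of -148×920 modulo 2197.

By multiplicativity, (-148·920 / 2197) = (-148 / 2197)·(920 / 2197).
First factor (-148 / 2197):
Reduce the numerator: -148 ≡ 2049 (mod 2197), so (-148 / 2197) = (2049 / 2197).
2049 ≡ 1 (mod 4), so quadratic reciprocity gives (2049 / 2197) = (2197 / 2049). Reduce: 2197 ≡ 148 (mod 2049). Now have (148 / 2049).
Factor out 2: 148 = 2^2·37. Since 2049 ≡ 1 (mod 8), (2 / 2049) = +1, and (2 / 2049)^2 = +1. Now have (37 / 2049).
37 ≡ 1 (mod 4), so quadratic reciprocity gives (37 / 2049) = (2049 / 37). Reduce: 2049 ≡ 14 (mod 37). Now have (14 / 37).
Factor out 2: 14 = 2·7. Since 37 ≡ 5 (mod 8), (2 / 37) = -1. Now have -(7 / 37).
37 ≡ 1 (mod 4), so quadratic reciprocity gives (7 / 37) = (37 / 7). Reduce: 37 ≡ 2 (mod 7). Now have -(2 / 7).
Factor out 2: 2 = 2. Since 7 ≡ 7 (mod 8), (2 / 7) = +1. Now have -(1 / 7).
(1 / 7) = 1. Collecting the sign factors: -1.
Second factor (920 / 2197):
Factor out 2: 920 = 2^3·115. Since 2197 ≡ 5 (mod 8), (2 / 2197) = -1, and (2 / 2197)^3 = -1. Now have -(115 / 2197).
2197 ≡ 1 (mod 4), so quadratic reciprocity gives (115 / 2197) = (2197 / 115). Reduce: 2197 ≡ 12 (mod 115). Now have -(12 / 115).
Factor out 2: 12 = 2^2·3. Since 115 ≡ 3 (mod 8), (2 / 115) = -1, and (2 / 115)^2 = +1. Now have -(3 / 115).
Both 3 ≡ 3 and 115 ≡ 3 (mod 4), so reciprocity gives (3 / 115) = -(115 / 3). Reduce: 115 ≡ 1 (mod 3). Now have (1 / 3).
(1 / 3) = 1. Collecting the sign factors: 1.
Product: (-1)·(1) = -1.

-1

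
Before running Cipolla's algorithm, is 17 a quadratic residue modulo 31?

17 ≡ 1 (mod 4), so quadratic reciprocity gives (17|31) = (31|17). Reduce: 31 ≡ 14 (mod 17). Now have (14|17).
Factor out 2: 14 = 2·7. Since 17 ≡ 1 (mod 8), (2|17) = +1. Now have (7|17).
17 ≡ 1 (mod 4), so quadratic reciprocity gives (7|17) = (17|7). Reduce: 17 ≡ 3 (mod 7). Now have (3|7).
Both 3 ≡ 3 and 7 ≡ 3 (mod 4), so reciprocity gives (3|7) = -(7|3). Reduce: 7 ≡ 1 (mod 3). Now have -(1|3).
(1|3) = 1. Collecting the sign factors: -1.
The Legendre symbol is -1, so x^2 ≡ 17 (mod 31) has no solution.

no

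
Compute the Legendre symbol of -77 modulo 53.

1

Reduce the numerator: -77 ≡ 29 (mod 53), so (-77 / 53) = (29 / 53).
29 ≡ 1 (mod 4), so quadratic reciprocity gives (29 / 53) = (53 / 29). Reduce: 53 ≡ 24 (mod 29). Now have (24 / 29).
Factor out 2: 24 = 2^3·3. Since 29 ≡ 5 (mod 8), (2 / 29) = -1, and (2 / 29)^3 = -1. Now have -(3 / 29).
29 ≡ 1 (mod 4), so quadratic reciprocity gives (3 / 29) = (29 / 3). Reduce: 29 ≡ 2 (mod 3). Now have -(2 / 3).
Factor out 2: 2 = 2. Since 3 ≡ 3 (mod 8), (2 / 3) = -1. Now have (1 / 3).
(1 / 3) = 1. Collecting the sign factors: 1.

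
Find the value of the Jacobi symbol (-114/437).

0

Reduce the numerator: -114 ≡ 323 (mod 437), so (-114/437) = (323/437).
437 ≡ 1 (mod 4), so quadratic reciprocity gives (323/437) = (437/323). Reduce: 437 ≡ 114 (mod 323). Now have (114/323).
Factor out 2: 114 = 2·57. Since 323 ≡ 3 (mod 8), (2/323) = -1. Now have -(57/323).
57 ≡ 1 (mod 4), so quadratic reciprocity gives (57/323) = (323/57). Reduce: 323 ≡ 38 (mod 57). Now have -(38/57).
Factor out 2: 38 = 2·19. Since 57 ≡ 1 (mod 8), (2/57) = +1. Now have -(19/57).
57 ≡ 1 (mod 4), so quadratic reciprocity gives (19/57) = (57/19). Reduce: 57 ≡ 0 (mod 19). Now have -(0/19).
The numerator is now 0 with denominator 19 > 1: the symbol is 0.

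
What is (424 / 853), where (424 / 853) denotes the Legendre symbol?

1

Factor out 2: 424 = 2^3·53. Since 853 ≡ 5 (mod 8), (2 / 853) = -1, and (2 / 853)^3 = -1. Now have -(53 / 853).
53 ≡ 1 (mod 4), so quadratic reciprocity gives (53 / 853) = (853 / 53). Reduce: 853 ≡ 5 (mod 53). Now have -(5 / 53).
5 ≡ 1 (mod 4), so quadratic reciprocity gives (5 / 53) = (53 / 5). Reduce: 53 ≡ 3 (mod 5). Now have -(3 / 5).
5 ≡ 1 (mod 4), so quadratic reciprocity gives (3 / 5) = (5 / 3). Reduce: 5 ≡ 2 (mod 3). Now have -(2 / 3).
Factor out 2: 2 = 2. Since 3 ≡ 3 (mod 8), (2 / 3) = -1. Now have (1 / 3).
(1 / 3) = 1. Collecting the sign factors: 1.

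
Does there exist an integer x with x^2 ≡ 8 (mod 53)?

no

Factor out 2: 8 = 2^3. Since 53 ≡ 5 (mod 8), (2/53) = -1, and (2/53)^3 = -1. Now have -(1/53).
(1/53) = 1. Collecting the sign factors: -1.
The Legendre symbol is -1, so x^2 ≡ 8 (mod 53) has no solution.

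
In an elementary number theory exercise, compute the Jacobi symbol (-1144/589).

1

(-1144/589)
  = (34/589)    [-1144 ≡ 34 mod 589]
  = -(17/589)    [589 ≡ 5 mod 8 ⇒ (2/589) = -1]
  = -(589/17)    [QR: 17 ≡ 1 mod 4, sign kept]
  = -(11/17)    [589 ≡ 11 mod 17]
  = -(17/11)    [QR: 17 ≡ 1 mod 4, sign kept]
  = -(6/11)    [17 ≡ 6 mod 11]
  = (3/11)    [11 ≡ 3 mod 8 ⇒ (2/11) = -1]
  = -(11/3)    [QR: both ≡ 3 mod 4, sign flips]
  = -(2/3)    [11 ≡ 2 mod 3]
  = (1/3)    [3 ≡ 3 mod 8 ⇒ (2/3) = -1]
  = 1    [(1/3) = 1]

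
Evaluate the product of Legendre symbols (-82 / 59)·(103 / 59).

-1

By multiplicativity, (-82·103 / 59) = (-82 / 59)·(103 / 59).
First factor (-82 / 59):
(-82 / 59)
  = -(82 / 59)    [59 ≡ 3 mod 4 ⇒ (-1 / 59) = -1]
  = -(23 / 59)    [82 ≡ 23 mod 59]
  = (59 / 23)    [QR: both ≡ 3 mod 4, sign flips]
  = (13 / 23)    [59 ≡ 13 mod 23]
  = (23 / 13)    [QR: 13 ≡ 1 mod 4, sign kept]
  = (10 / 13)    [23 ≡ 10 mod 13]
  = -(5 / 13)    [13 ≡ 5 mod 8 ⇒ (2 / 13) = -1]
  = -(13 / 5)    [QR: 5 ≡ 1 mod 4, sign kept]
  = -(3 / 5)    [13 ≡ 3 mod 5]
  = -(5 / 3)    [QR: 5 ≡ 1 mod 4, sign kept]
  = -(2 / 3)    [5 ≡ 2 mod 3]
  = (1 / 3)    [3 ≡ 3 mod 8 ⇒ (2 / 3) = -1]
  = 1    [(1 / 3) = 1]
Second factor (103 / 59):
(103 / 59)
  = (44 / 59)    [103 ≡ 44 mod 59]
  = (11 / 59)    [59 ≡ 3 mod 8 ⇒ (2 / 59)^2 = +1]
  = -(59 / 11)    [QR: both ≡ 3 mod 4, sign flips]
  = -(4 / 11)    [59 ≡ 4 mod 11]
  = -(1 / 11)    [11 ≡ 3 mod 8 ⇒ (2 / 11)^2 = +1]
  = -1    [(1 / 11) = 1]
Product: (1)·(-1) = -1.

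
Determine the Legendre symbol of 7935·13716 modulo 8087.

-1

By multiplicativity, (7935·13716 / 8087) = (7935 / 8087)·(13716 / 8087).
First factor (7935 / 8087):
Both 7935 ≡ 3 and 8087 ≡ 3 (mod 4), so reciprocity gives (7935 / 8087) = -(8087 / 7935). Reduce: 8087 ≡ 152 (mod 7935). Now have -(152 / 7935).
Factor out 2: 152 = 2^3·19. Since 7935 ≡ 7 (mod 8), (2 / 7935) = +1, and (2 / 7935)^3 = +1. Now have -(19 / 7935).
Both 19 ≡ 3 and 7935 ≡ 3 (mod 4), so reciprocity gives (19 / 7935) = -(7935 / 19). Reduce: 7935 ≡ 12 (mod 19). Now have (12 / 19).
Factor out 2: 12 = 2^2·3. Since 19 ≡ 3 (mod 8), (2 / 19) = -1, and (2 / 19)^2 = +1. Now have (3 / 19).
Both 3 ≡ 3 and 19 ≡ 3 (mod 4), so reciprocity gives (3 / 19) = -(19 / 3). Reduce: 19 ≡ 1 (mod 3). Now have -(1 / 3).
(1 / 3) = 1. Collecting the sign factors: -1.
Second factor (13716 / 8087):
Reduce the numerator: 13716 ≡ 5629 (mod 8087), so (13716 / 8087) = (5629 / 8087).
5629 ≡ 1 (mod 4), so quadratic reciprocity gives (5629 / 8087) = (8087 / 5629). Reduce: 8087 ≡ 2458 (mod 5629). Now have (2458 / 5629).
Factor out 2: 2458 = 2·1229. Since 5629 ≡ 5 (mod 8), (2 / 5629) = -1. Now have -(1229 / 5629).
1229 ≡ 1 (mod 4), so quadratic reciprocity gives (1229 / 5629) = (5629 / 1229). Reduce: 5629 ≡ 713 (mod 1229). Now have -(713 / 1229).
713 ≡ 1 (mod 4), so quadratic reciprocity gives (713 / 1229) = (1229 / 713). Reduce: 1229 ≡ 516 (mod 713). Now have -(516 / 713).
Factor out 2: 516 = 2^2·129. Since 713 ≡ 1 (mod 8), (2 / 713) = +1, and (2 / 713)^2 = +1. Now have -(129 / 713).
129 ≡ 1 (mod 4), so quadratic reciprocity gives (129 / 713) = (713 / 129). Reduce: 713 ≡ 68 (mod 129). Now have -(68 / 129).
Factor out 2: 68 = 2^2·17. Since 129 ≡ 1 (mod 8), (2 / 129) = +1, and (2 / 129)^2 = +1. Now have -(17 / 129).
17 ≡ 1 (mod 4), so quadratic reciprocity gives (17 / 129) = (129 / 17). Reduce: 129 ≡ 10 (mod 17). Now have -(10 / 17).
Factor out 2: 10 = 2·5. Since 17 ≡ 1 (mod 8), (2 / 17) = +1. Now have -(5 / 17).
5 ≡ 1 (mod 4), so quadratic reciprocity gives (5 / 17) = (17 / 5). Reduce: 17 ≡ 2 (mod 5). Now have -(2 / 5).
Factor out 2: 2 = 2. Since 5 ≡ 5 (mod 8), (2 / 5) = -1. Now have (1 / 5).
(1 / 5) = 1. Collecting the sign factors: 1.
Product: (-1)·(1) = -1.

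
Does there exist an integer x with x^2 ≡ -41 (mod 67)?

Pull out -1: (-41/67) = (-1/67)·(41/67). Since 67 ≡ 3 (mod 4), (-1/67) = -1. Now have -(41/67).
41 ≡ 1 (mod 4), so quadratic reciprocity gives (41/67) = (67/41). Reduce: 67 ≡ 26 (mod 41). Now have -(26/41).
Factor out 2: 26 = 2·13. Since 41 ≡ 1 (mod 8), (2/41) = +1. Now have -(13/41).
13 ≡ 1 (mod 4), so quadratic reciprocity gives (13/41) = (41/13). Reduce: 41 ≡ 2 (mod 13). Now have -(2/13).
Factor out 2: 2 = 2. Since 13 ≡ 5 (mod 8), (2/13) = -1. Now have (1/13).
(1/13) = 1. Collecting the sign factors: 1.
(-41/67) = 1, and 67 is prime, so -41 is a quadratic residue mod 67.

yes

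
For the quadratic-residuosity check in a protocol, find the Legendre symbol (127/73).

Reduce the numerator: 127 ≡ 54 (mod 73), so (127/73) = (54/73).
Factor out 2: 54 = 2·27. Since 73 ≡ 1 (mod 8), (2/73) = +1. Now have (27/73).
73 ≡ 1 (mod 4), so quadratic reciprocity gives (27/73) = (73/27). Reduce: 73 ≡ 19 (mod 27). Now have (19/27).
Both 19 ≡ 3 and 27 ≡ 3 (mod 4), so reciprocity gives (19/27) = -(27/19). Reduce: 27 ≡ 8 (mod 19). Now have -(8/19).
Factor out 2: 8 = 2^3. Since 19 ≡ 3 (mod 8), (2/19) = -1, and (2/19)^3 = -1. Now have (1/19).
(1/19) = 1. Collecting the sign factors: 1.

1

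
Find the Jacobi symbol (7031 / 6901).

Reduce the numerator: 7031 ≡ 130 (mod 6901), so (7031 / 6901) = (130 / 6901).
Factor out 2: 130 = 2·65. Since 6901 ≡ 5 (mod 8), (2 / 6901) = -1. Now have -(65 / 6901).
65 ≡ 1 (mod 4), so quadratic reciprocity gives (65 / 6901) = (6901 / 65). Reduce: 6901 ≡ 11 (mod 65). Now have -(11 / 65).
65 ≡ 1 (mod 4), so quadratic reciprocity gives (11 / 65) = (65 / 11). Reduce: 65 ≡ 10 (mod 11). Now have -(10 / 11).
Factor out 2: 10 = 2·5. Since 11 ≡ 3 (mod 8), (2 / 11) = -1. Now have (5 / 11).
5 ≡ 1 (mod 4), so quadratic reciprocity gives (5 / 11) = (11 / 5). Reduce: 11 ≡ 1 (mod 5). Now have (1 / 5).
(1 / 5) = 1. Collecting the sign factors: 1.

1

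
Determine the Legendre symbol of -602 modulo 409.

Pull out -1: (-602/409) = (-1/409)·(602/409). Since 409 ≡ 1 (mod 4), (-1/409) = +1. Now have (602/409).
Reduce the numerator: 602 ≡ 193 (mod 409), so (602/409) = (193/409).
193 ≡ 1 (mod 4), so quadratic reciprocity gives (193/409) = (409/193). Reduce: 409 ≡ 23 (mod 193). Now have (23/193).
193 ≡ 1 (mod 4), so quadratic reciprocity gives (23/193) = (193/23). Reduce: 193 ≡ 9 (mod 23). Now have (9/23).
9 ≡ 1 (mod 4), so quadratic reciprocity gives (9/23) = (23/9). Reduce: 23 ≡ 5 (mod 9). Now have (5/9).
5 ≡ 1 (mod 4), so quadratic reciprocity gives (5/9) = (9/5). Reduce: 9 ≡ 4 (mod 5). Now have (4/5).
Factor out 2: 4 = 2^2. Since 5 ≡ 5 (mod 8), (2/5) = -1, and (2/5)^2 = +1. Now have (1/5).
(1/5) = 1. Collecting the sign factors: 1.

1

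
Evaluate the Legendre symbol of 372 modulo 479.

-1

Factor out 2: 372 = 2^2·93. Since 479 ≡ 7 (mod 8), (2/479) = +1, and (2/479)^2 = +1. Now have (93/479).
93 ≡ 1 (mod 4), so quadratic reciprocity gives (93/479) = (479/93). Reduce: 479 ≡ 14 (mod 93). Now have (14/93).
Factor out 2: 14 = 2·7. Since 93 ≡ 5 (mod 8), (2/93) = -1. Now have -(7/93).
93 ≡ 1 (mod 4), so quadratic reciprocity gives (7/93) = (93/7). Reduce: 93 ≡ 2 (mod 7). Now have -(2/7).
Factor out 2: 2 = 2. Since 7 ≡ 7 (mod 8), (2/7) = +1. Now have -(1/7).
(1/7) = 1. Collecting the sign factors: -1.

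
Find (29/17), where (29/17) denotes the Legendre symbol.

Reduce the numerator: 29 ≡ 12 (mod 17), so (29/17) = (12/17).
Factor out 2: 12 = 2^2·3. Since 17 ≡ 1 (mod 8), (2/17) = +1, and (2/17)^2 = +1. Now have (3/17).
17 ≡ 1 (mod 4), so quadratic reciprocity gives (3/17) = (17/3). Reduce: 17 ≡ 2 (mod 3). Now have (2/3).
Factor out 2: 2 = 2. Since 3 ≡ 3 (mod 8), (2/3) = -1. Now have -(1/3).
(1/3) = 1. Collecting the sign factors: -1.

-1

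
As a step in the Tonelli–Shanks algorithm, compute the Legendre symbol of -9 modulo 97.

1

(-9|97)
  = (9|97)    [97 ≡ 1 mod 4 ⇒ (-1|97) = +1]
  = (97|9)    [QR: 9 ≡ 1 mod 4, sign kept]
  = (7|9)    [97 ≡ 7 mod 9]
  = (9|7)    [QR: 9 ≡ 1 mod 4, sign kept]
  = (2|7)    [9 ≡ 2 mod 7]
  = (1|7)    [7 ≡ 7 mod 8 ⇒ (2|7) = +1]
  = 1    [(1|7) = 1]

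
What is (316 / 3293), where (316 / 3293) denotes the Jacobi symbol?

-1

(316 / 3293)
  = (79 / 3293)    [3293 ≡ 5 mod 8 ⇒ (2 / 3293)^2 = +1]
  = (3293 / 79)    [QR: 3293 ≡ 1 mod 4, sign kept]
  = (54 / 79)    [3293 ≡ 54 mod 79]
  = (27 / 79)    [79 ≡ 7 mod 8 ⇒ (2 / 79) = +1]
  = -(79 / 27)    [QR: both ≡ 3 mod 4, sign flips]
  = -(25 / 27)    [79 ≡ 25 mod 27]
  = -(27 / 25)    [QR: 25 ≡ 1 mod 4, sign kept]
  = -(2 / 25)    [27 ≡ 2 mod 25]
  = -(1 / 25)    [25 ≡ 1 mod 8 ⇒ (2 / 25) = +1]
  = -1    [(1 / 25) = 1]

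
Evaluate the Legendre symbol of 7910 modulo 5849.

-1

Reduce the numerator: 7910 ≡ 2061 (mod 5849), so (7910/5849) = (2061/5849).
2061 ≡ 1 (mod 4), so quadratic reciprocity gives (2061/5849) = (5849/2061). Reduce: 5849 ≡ 1727 (mod 2061). Now have (1727/2061).
2061 ≡ 1 (mod 4), so quadratic reciprocity gives (1727/2061) = (2061/1727). Reduce: 2061 ≡ 334 (mod 1727). Now have (334/1727).
Factor out 2: 334 = 2·167. Since 1727 ≡ 7 (mod 8), (2/1727) = +1. Now have (167/1727).
Both 167 ≡ 3 and 1727 ≡ 3 (mod 4), so reciprocity gives (167/1727) = -(1727/167). Reduce: 1727 ≡ 57 (mod 167). Now have -(57/167).
57 ≡ 1 (mod 4), so quadratic reciprocity gives (57/167) = (167/57). Reduce: 167 ≡ 53 (mod 57). Now have -(53/57).
53 ≡ 1 (mod 4), so quadratic reciprocity gives (53/57) = (57/53). Reduce: 57 ≡ 4 (mod 53). Now have -(4/53).
Factor out 2: 4 = 2^2. Since 53 ≡ 5 (mod 8), (2/53) = -1, and (2/53)^2 = +1. Now have -(1/53).
(1/53) = 1. Collecting the sign factors: -1.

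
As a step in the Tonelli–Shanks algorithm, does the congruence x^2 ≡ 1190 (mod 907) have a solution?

Reduce the numerator: 1190 ≡ 283 (mod 907), so (1190|907) = (283|907).
Both 283 ≡ 3 and 907 ≡ 3 (mod 4), so reciprocity gives (283|907) = -(907|283). Reduce: 907 ≡ 58 (mod 283). Now have -(58|283).
Factor out 2: 58 = 2·29. Since 283 ≡ 3 (mod 8), (2|283) = -1. Now have (29|283).
29 ≡ 1 (mod 4), so quadratic reciprocity gives (29|283) = (283|29). Reduce: 283 ≡ 22 (mod 29). Now have (22|29).
Factor out 2: 22 = 2·11. Since 29 ≡ 5 (mod 8), (2|29) = -1. Now have -(11|29).
29 ≡ 1 (mod 4), so quadratic reciprocity gives (11|29) = (29|11). Reduce: 29 ≡ 7 (mod 11). Now have -(7|11).
Both 7 ≡ 3 and 11 ≡ 3 (mod 4), so reciprocity gives (7|11) = -(11|7). Reduce: 11 ≡ 4 (mod 7). Now have (4|7).
Factor out 2: 4 = 2^2. Since 7 ≡ 7 (mod 8), (2|7) = +1, and (2|7)^2 = +1. Now have (1|7).
(1|7) = 1. Collecting the sign factors: 1.
(1190|907) = 1, and 907 is prime, so 1190 is a quadratic residue mod 907.

yes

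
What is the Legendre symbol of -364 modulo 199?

(-364|199)
  = (34|199)    [-364 ≡ 34 mod 199]
  = (17|199)    [199 ≡ 7 mod 8 ⇒ (2|199) = +1]
  = (199|17)    [QR: 17 ≡ 1 mod 4, sign kept]
  = (12|17)    [199 ≡ 12 mod 17]
  = (3|17)    [17 ≡ 1 mod 8 ⇒ (2|17)^2 = +1]
  = (17|3)    [QR: 17 ≡ 1 mod 4, sign kept]
  = (2|3)    [17 ≡ 2 mod 3]
  = -(1|3)    [3 ≡ 3 mod 8 ⇒ (2|3) = -1]
  = -1    [(1|3) = 1]

-1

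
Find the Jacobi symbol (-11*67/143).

0

By multiplicativity, (-11·67/143) = (-11/143)·(67/143).
First factor (-11/143):
(-11/143)
  = -(11/143)    [143 ≡ 3 mod 4 ⇒ (-1/143) = -1]
  = (143/11)    [QR: both ≡ 3 mod 4, sign flips]
  = (0/11)    [143 ≡ 0 mod 11]
  = 0    [numerator 0, gcd > 1]
Second factor (67/143):
(67/143)
  = -(143/67)    [QR: both ≡ 3 mod 4, sign flips]
  = -(9/67)    [143 ≡ 9 mod 67]
  = -(67/9)    [QR: 9 ≡ 1 mod 4, sign kept]
  = -(4/9)    [67 ≡ 4 mod 9]
  = -(1/9)    [9 ≡ 1 mod 8 ⇒ (2/9)^2 = +1]
  = -1    [(1/9) = 1]
Product: (0)·(-1) = 0.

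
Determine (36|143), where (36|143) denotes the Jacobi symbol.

1

Factor out 2: 36 = 2^2·9. Since 143 ≡ 7 (mod 8), (2|143) = +1, and (2|143)^2 = +1. Now have (9|143).
9 ≡ 1 (mod 4), so quadratic reciprocity gives (9|143) = (143|9). Reduce: 143 ≡ 8 (mod 9). Now have (8|9).
Factor out 2: 8 = 2^3. Since 9 ≡ 1 (mod 8), (2|9) = +1, and (2|9)^3 = +1. Now have (1|9).
(1|9) = 1. Collecting the sign factors: 1.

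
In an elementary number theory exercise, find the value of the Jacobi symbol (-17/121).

1

(-17/121)
  = (17/121)    [121 ≡ 1 mod 4 ⇒ (-1/121) = +1]
  = (121/17)    [QR: 17 ≡ 1 mod 4, sign kept]
  = (2/17)    [121 ≡ 2 mod 17]
  = (1/17)    [17 ≡ 1 mod 8 ⇒ (2/17) = +1]
  = 1    [(1/17) = 1]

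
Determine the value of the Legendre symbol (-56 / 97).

-1

(-56 / 97)
  = (56 / 97)    [97 ≡ 1 mod 4 ⇒ (-1 / 97) = +1]
  = (7 / 97)    [97 ≡ 1 mod 8 ⇒ (2 / 97)^3 = +1]
  = (97 / 7)    [QR: 97 ≡ 1 mod 4, sign kept]
  = (6 / 7)    [97 ≡ 6 mod 7]
  = (3 / 7)    [7 ≡ 7 mod 8 ⇒ (2 / 7) = +1]
  = -(7 / 3)    [QR: both ≡ 3 mod 4, sign flips]
  = -(1 / 3)    [7 ≡ 1 mod 3]
  = -1    [(1 / 3) = 1]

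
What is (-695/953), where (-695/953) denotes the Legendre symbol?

(-695/953)
  = (258/953)    [-695 ≡ 258 mod 953]
  = (129/953)    [953 ≡ 1 mod 8 ⇒ (2/953) = +1]
  = (953/129)    [QR: 129 ≡ 1 mod 4, sign kept]
  = (50/129)    [953 ≡ 50 mod 129]
  = (25/129)    [129 ≡ 1 mod 8 ⇒ (2/129) = +1]
  = (129/25)    [QR: 25 ≡ 1 mod 4, sign kept]
  = (4/25)    [129 ≡ 4 mod 25]
  = (1/25)    [25 ≡ 1 mod 8 ⇒ (2/25)^2 = +1]
  = 1    [(1/25) = 1]

1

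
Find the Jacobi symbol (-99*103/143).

0

By multiplicativity, (-99·103/143) = (-99/143)·(103/143).
First factor (-99/143):
Pull out -1: (-99/143) = (-1/143)·(99/143). Since 143 ≡ 3 (mod 4), (-1/143) = -1. Now have -(99/143).
Both 99 ≡ 3 and 143 ≡ 3 (mod 4), so reciprocity gives (99/143) = -(143/99). Reduce: 143 ≡ 44 (mod 99). Now have (44/99).
Factor out 2: 44 = 2^2·11. Since 99 ≡ 3 (mod 8), (2/99) = -1, and (2/99)^2 = +1. Now have (11/99).
Both 11 ≡ 3 and 99 ≡ 3 (mod 4), so reciprocity gives (11/99) = -(99/11). Reduce: 99 ≡ 0 (mod 11). Now have -(0/11).
The numerator is now 0 with denominator 11 > 1: the symbol is 0.
Second factor (103/143):
Both 103 ≡ 3 and 143 ≡ 3 (mod 4), so reciprocity gives (103/143) = -(143/103). Reduce: 143 ≡ 40 (mod 103). Now have -(40/103).
Factor out 2: 40 = 2^3·5. Since 103 ≡ 7 (mod 8), (2/103) = +1, and (2/103)^3 = +1. Now have -(5/103).
5 ≡ 1 (mod 4), so quadratic reciprocity gives (5/103) = (103/5). Reduce: 103 ≡ 3 (mod 5). Now have -(3/5).
5 ≡ 1 (mod 4), so quadratic reciprocity gives (3/5) = (5/3). Reduce: 5 ≡ 2 (mod 3). Now have -(2/3).
Factor out 2: 2 = 2. Since 3 ≡ 3 (mod 8), (2/3) = -1. Now have (1/3).
(1/3) = 1. Collecting the sign factors: 1.
Product: (0)·(1) = 0.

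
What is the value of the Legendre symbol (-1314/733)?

-1

Reduce the numerator: -1314 ≡ 152 (mod 733), so (-1314/733) = (152/733).
Factor out 2: 152 = 2^3·19. Since 733 ≡ 5 (mod 8), (2/733) = -1, and (2/733)^3 = -1. Now have -(19/733).
733 ≡ 1 (mod 4), so quadratic reciprocity gives (19/733) = (733/19). Reduce: 733 ≡ 11 (mod 19). Now have -(11/19).
Both 11 ≡ 3 and 19 ≡ 3 (mod 4), so reciprocity gives (11/19) = -(19/11). Reduce: 19 ≡ 8 (mod 11). Now have (8/11).
Factor out 2: 8 = 2^3. Since 11 ≡ 3 (mod 8), (2/11) = -1, and (2/11)^3 = -1. Now have -(1/11).
(1/11) = 1. Collecting the sign factors: -1.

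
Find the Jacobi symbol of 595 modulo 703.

1

(595/703)
  = -(703/595)    [QR: both ≡ 3 mod 4, sign flips]
  = -(108/595)    [703 ≡ 108 mod 595]
  = -(27/595)    [595 ≡ 3 mod 8 ⇒ (2/595)^2 = +1]
  = (595/27)    [QR: both ≡ 3 mod 4, sign flips]
  = (1/27)    [595 ≡ 1 mod 27]
  = 1    [(1/27) = 1]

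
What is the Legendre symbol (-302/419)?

Reduce the numerator: -302 ≡ 117 (mod 419), so (-302/419) = (117/419).
117 ≡ 1 (mod 4), so quadratic reciprocity gives (117/419) = (419/117). Reduce: 419 ≡ 68 (mod 117). Now have (68/117).
Factor out 2: 68 = 2^2·17. Since 117 ≡ 5 (mod 8), (2/117) = -1, and (2/117)^2 = +1. Now have (17/117).
17 ≡ 1 (mod 4), so quadratic reciprocity gives (17/117) = (117/17). Reduce: 117 ≡ 15 (mod 17). Now have (15/17).
17 ≡ 1 (mod 4), so quadratic reciprocity gives (15/17) = (17/15). Reduce: 17 ≡ 2 (mod 15). Now have (2/15).
Factor out 2: 2 = 2. Since 15 ≡ 7 (mod 8), (2/15) = +1. Now have (1/15).
(1/15) = 1. Collecting the sign factors: 1.

1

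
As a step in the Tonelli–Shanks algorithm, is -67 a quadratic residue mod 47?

yes

Reduce the numerator: -67 ≡ 27 (mod 47), so (-67/47) = (27/47).
Both 27 ≡ 3 and 47 ≡ 3 (mod 4), so reciprocity gives (27/47) = -(47/27). Reduce: 47 ≡ 20 (mod 27). Now have -(20/27).
Factor out 2: 20 = 2^2·5. Since 27 ≡ 3 (mod 8), (2/27) = -1, and (2/27)^2 = +1. Now have -(5/27).
5 ≡ 1 (mod 4), so quadratic reciprocity gives (5/27) = (27/5). Reduce: 27 ≡ 2 (mod 5). Now have -(2/5).
Factor out 2: 2 = 2. Since 5 ≡ 5 (mod 8), (2/5) = -1. Now have (1/5).
(1/5) = 1. Collecting the sign factors: 1.
The Legendre symbol is 1, so x^2 ≡ -67 (mod 47) has solution.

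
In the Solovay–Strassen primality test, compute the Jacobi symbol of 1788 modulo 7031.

1

Factor out 2: 1788 = 2^2·447. Since 7031 ≡ 7 (mod 8), (2/7031) = +1, and (2/7031)^2 = +1. Now have (447/7031).
Both 447 ≡ 3 and 7031 ≡ 3 (mod 4), so reciprocity gives (447/7031) = -(7031/447). Reduce: 7031 ≡ 326 (mod 447). Now have -(326/447).
Factor out 2: 326 = 2·163. Since 447 ≡ 7 (mod 8), (2/447) = +1. Now have -(163/447).
Both 163 ≡ 3 and 447 ≡ 3 (mod 4), so reciprocity gives (163/447) = -(447/163). Reduce: 447 ≡ 121 (mod 163). Now have (121/163).
121 ≡ 1 (mod 4), so quadratic reciprocity gives (121/163) = (163/121). Reduce: 163 ≡ 42 (mod 121). Now have (42/121).
Factor out 2: 42 = 2·21. Since 121 ≡ 1 (mod 8), (2/121) = +1. Now have (21/121).
21 ≡ 1 (mod 4), so quadratic reciprocity gives (21/121) = (121/21). Reduce: 121 ≡ 16 (mod 21). Now have (16/21).
Factor out 2: 16 = 2^4. Since 21 ≡ 5 (mod 8), (2/21) = -1, and (2/21)^4 = +1. Now have (1/21).
(1/21) = 1. Collecting the sign factors: 1.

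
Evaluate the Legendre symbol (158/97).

Reduce the numerator: 158 ≡ 61 (mod 97), so (158/97) = (61/97).
61 ≡ 1 (mod 4), so quadratic reciprocity gives (61/97) = (97/61). Reduce: 97 ≡ 36 (mod 61). Now have (36/61).
Factor out 2: 36 = 2^2·9. Since 61 ≡ 5 (mod 8), (2/61) = -1, and (2/61)^2 = +1. Now have (9/61).
9 ≡ 1 (mod 4), so quadratic reciprocity gives (9/61) = (61/9). Reduce: 61 ≡ 7 (mod 9). Now have (7/9).
9 ≡ 1 (mod 4), so quadratic reciprocity gives (7/9) = (9/7). Reduce: 9 ≡ 2 (mod 7). Now have (2/7).
Factor out 2: 2 = 2. Since 7 ≡ 7 (mod 8), (2/7) = +1. Now have (1/7).
(1/7) = 1. Collecting the sign factors: 1.

1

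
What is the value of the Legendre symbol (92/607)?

Factor out 2: 92 = 2^2·23. Since 607 ≡ 7 (mod 8), (2/607) = +1, and (2/607)^2 = +1. Now have (23/607).
Both 23 ≡ 3 and 607 ≡ 3 (mod 4), so reciprocity gives (23/607) = -(607/23). Reduce: 607 ≡ 9 (mod 23). Now have -(9/23).
9 ≡ 1 (mod 4), so quadratic reciprocity gives (9/23) = (23/9). Reduce: 23 ≡ 5 (mod 9). Now have -(5/9).
5 ≡ 1 (mod 4), so quadratic reciprocity gives (5/9) = (9/5). Reduce: 9 ≡ 4 (mod 5). Now have -(4/5).
Factor out 2: 4 = 2^2. Since 5 ≡ 5 (mod 8), (2/5) = -1, and (2/5)^2 = +1. Now have -(1/5).
(1/5) = 1. Collecting the sign factors: -1.

-1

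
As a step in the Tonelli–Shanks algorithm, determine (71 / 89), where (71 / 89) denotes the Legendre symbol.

(71 / 89)
  = (89 / 71)    [QR: 89 ≡ 1 mod 4, sign kept]
  = (18 / 71)    [89 ≡ 18 mod 71]
  = (9 / 71)    [71 ≡ 7 mod 8 ⇒ (2 / 71) = +1]
  = (71 / 9)    [QR: 9 ≡ 1 mod 4, sign kept]
  = (8 / 9)    [71 ≡ 8 mod 9]
  = (1 / 9)    [9 ≡ 1 mod 8 ⇒ (2 / 9)^3 = +1]
  = 1    [(1 / 9) = 1]

1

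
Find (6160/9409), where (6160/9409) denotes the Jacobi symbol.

1

Factor out 2: 6160 = 2^4·385. Since 9409 ≡ 1 (mod 8), (2/9409) = +1, and (2/9409)^4 = +1. Now have (385/9409).
385 ≡ 1 (mod 4), so quadratic reciprocity gives (385/9409) = (9409/385). Reduce: 9409 ≡ 169 (mod 385). Now have (169/385).
169 ≡ 1 (mod 4), so quadratic reciprocity gives (169/385) = (385/169). Reduce: 385 ≡ 47 (mod 169). Now have (47/169).
169 ≡ 1 (mod 4), so quadratic reciprocity gives (47/169) = (169/47). Reduce: 169 ≡ 28 (mod 47). Now have (28/47).
Factor out 2: 28 = 2^2·7. Since 47 ≡ 7 (mod 8), (2/47) = +1, and (2/47)^2 = +1. Now have (7/47).
Both 7 ≡ 3 and 47 ≡ 3 (mod 4), so reciprocity gives (7/47) = -(47/7). Reduce: 47 ≡ 5 (mod 7). Now have -(5/7).
5 ≡ 1 (mod 4), so quadratic reciprocity gives (5/7) = (7/5). Reduce: 7 ≡ 2 (mod 5). Now have -(2/5).
Factor out 2: 2 = 2. Since 5 ≡ 5 (mod 8), (2/5) = -1. Now have (1/5).
(1/5) = 1. Collecting the sign factors: 1.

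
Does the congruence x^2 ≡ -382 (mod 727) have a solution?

Reduce the numerator: -382 ≡ 345 (mod 727), so (-382|727) = (345|727).
345 ≡ 1 (mod 4), so quadratic reciprocity gives (345|727) = (727|345). Reduce: 727 ≡ 37 (mod 345). Now have (37|345).
37 ≡ 1 (mod 4), so quadratic reciprocity gives (37|345) = (345|37). Reduce: 345 ≡ 12 (mod 37). Now have (12|37).
Factor out 2: 12 = 2^2·3. Since 37 ≡ 5 (mod 8), (2|37) = -1, and (2|37)^2 = +1. Now have (3|37).
37 ≡ 1 (mod 4), so quadratic reciprocity gives (3|37) = (37|3). Reduce: 37 ≡ 1 (mod 3). Now have (1|3).
(1|3) = 1. Collecting the sign factors: 1.
The Legendre symbol is 1, so x^2 ≡ -382 (mod 727) has solution.

yes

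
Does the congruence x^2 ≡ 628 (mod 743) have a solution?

Factor out 2: 628 = 2^2·157. Since 743 ≡ 7 (mod 8), (2|743) = +1, and (2|743)^2 = +1. Now have (157|743).
157 ≡ 1 (mod 4), so quadratic reciprocity gives (157|743) = (743|157). Reduce: 743 ≡ 115 (mod 157). Now have (115|157).
157 ≡ 1 (mod 4), so quadratic reciprocity gives (115|157) = (157|115). Reduce: 157 ≡ 42 (mod 115). Now have (42|115).
Factor out 2: 42 = 2·21. Since 115 ≡ 3 (mod 8), (2|115) = -1. Now have -(21|115).
21 ≡ 1 (mod 4), so quadratic reciprocity gives (21|115) = (115|21). Reduce: 115 ≡ 10 (mod 21). Now have -(10|21).
Factor out 2: 10 = 2·5. Since 21 ≡ 5 (mod 8), (2|21) = -1. Now have (5|21).
5 ≡ 1 (mod 4), so quadratic reciprocity gives (5|21) = (21|5). Reduce: 21 ≡ 1 (mod 5). Now have (1|5).
(1|5) = 1. Collecting the sign factors: 1.
The Legendre symbol is 1, so x^2 ≡ 628 (mod 743) has solution.

yes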